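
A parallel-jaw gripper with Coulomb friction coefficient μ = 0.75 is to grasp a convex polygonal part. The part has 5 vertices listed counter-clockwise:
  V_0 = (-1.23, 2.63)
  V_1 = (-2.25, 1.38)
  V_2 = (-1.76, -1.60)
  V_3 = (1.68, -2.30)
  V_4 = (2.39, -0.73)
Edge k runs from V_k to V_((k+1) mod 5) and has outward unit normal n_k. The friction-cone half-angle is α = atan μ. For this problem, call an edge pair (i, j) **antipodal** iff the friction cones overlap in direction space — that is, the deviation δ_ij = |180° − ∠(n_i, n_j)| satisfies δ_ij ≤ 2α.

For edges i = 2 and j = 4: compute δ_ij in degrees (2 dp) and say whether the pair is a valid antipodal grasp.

δ = 31.36°, valid

α = atan 0.75 = 36.87°;  2α = 73.74°
edge 2: e_2 = (+3.44, -0.70);  n_2 = (-0.1994, -0.9799)
edge 4: e_4 = (-3.62, +3.36);  n_4 = (+0.6803, +0.7329)
∠(n_2, n_4) = 148.64°
δ = |180° − 148.64°| = 31.36°
31.36° ≤ 2α = 73.74°  →  valid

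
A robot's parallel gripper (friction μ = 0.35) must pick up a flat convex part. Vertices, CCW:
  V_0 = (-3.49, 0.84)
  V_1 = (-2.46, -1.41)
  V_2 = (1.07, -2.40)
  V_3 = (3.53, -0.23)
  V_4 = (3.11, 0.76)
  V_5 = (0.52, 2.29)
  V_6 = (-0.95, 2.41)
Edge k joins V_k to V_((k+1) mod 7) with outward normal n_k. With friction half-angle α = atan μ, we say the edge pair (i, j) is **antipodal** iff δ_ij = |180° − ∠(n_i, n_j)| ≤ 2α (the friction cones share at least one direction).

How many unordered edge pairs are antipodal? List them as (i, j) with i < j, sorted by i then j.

count = 5; pairs: (0,3), (0,4), (1,4), (1,5), (2,6)

α = atan 0.35 = 19.29°;  2α = 38.58°
n_0 = (-0.9093, -0.4162)
n_1 = (-0.2700, -0.9629)
n_2 = (+0.6615, -0.7499)
n_3 = (+0.9206, +0.3905)
n_4 = (+0.5086, +0.8610)
n_5 = (+0.0814, +0.9967)
n_6 = (-0.5258, +0.8506)
  (0,1): δ = 130.26°  ·
  (0,2): δ = 73.18°  ·
  (0,3): δ = 1.61°  ✓
  (0,4): δ = 34.83°  ✓
  (0,5): δ = 60.74°  ·
  (0,6): δ = 97.12°  ·
  (1,2): δ = 122.92°  ·
  (1,3): δ = 51.34°  ·
  (1,4): δ = 14.91°  ✓
  (1,5): δ = 11.00°  ✓
  (1,6): δ = 47.39°  ·
  (2,3): δ = 108.43°  ·
  (2,4): δ = 71.99°  ·
  (2,5): δ = 46.08°  ·
  (2,6): δ = 9.70°  ✓
  (3,4): δ = 143.56°  ·
  (3,5): δ = 117.66°  ·
  (3,6): δ = 81.27°  ·
  (4,5): δ = 154.10°  ·
  (4,6): δ = 117.71°  ·
  (5,6): δ = 143.61°  ·
antipodal pairs: 5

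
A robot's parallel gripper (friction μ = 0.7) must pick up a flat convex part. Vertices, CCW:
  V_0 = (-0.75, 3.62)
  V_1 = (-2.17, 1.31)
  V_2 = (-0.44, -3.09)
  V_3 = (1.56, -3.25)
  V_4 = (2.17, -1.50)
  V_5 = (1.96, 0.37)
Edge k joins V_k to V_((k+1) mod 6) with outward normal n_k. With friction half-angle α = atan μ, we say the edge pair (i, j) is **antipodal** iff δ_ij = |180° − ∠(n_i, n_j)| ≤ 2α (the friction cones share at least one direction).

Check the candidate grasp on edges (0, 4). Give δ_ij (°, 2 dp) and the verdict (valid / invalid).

α = atan 0.7 = 34.99°;  2α = 69.98°
edge 0: e_0 = (-1.42, -2.31);  n_0 = (-0.8519, +0.5237)
edge 4: e_4 = (-0.21, +1.87);  n_4 = (+0.9938, +0.1116)
∠(n_0, n_4) = 142.01°
δ = |180° − 142.01°| = 37.99°
37.99° ≤ 2α = 69.98°  →  valid

δ = 37.99°, valid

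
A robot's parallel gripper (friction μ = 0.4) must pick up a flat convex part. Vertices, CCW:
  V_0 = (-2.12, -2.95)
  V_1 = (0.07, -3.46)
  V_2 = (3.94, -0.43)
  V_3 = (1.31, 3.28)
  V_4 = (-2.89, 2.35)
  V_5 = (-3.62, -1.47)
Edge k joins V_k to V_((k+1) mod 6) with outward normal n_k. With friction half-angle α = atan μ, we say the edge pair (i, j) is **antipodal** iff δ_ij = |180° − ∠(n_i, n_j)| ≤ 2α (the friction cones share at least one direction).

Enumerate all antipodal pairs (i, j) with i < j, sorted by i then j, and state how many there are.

α = atan 0.4 = 21.80°;  2α = 43.60°
n_0 = (-0.2268, -0.9739)
n_1 = (+0.6165, -0.7874)
n_2 = (+0.8158, +0.5783)
n_3 = (-0.2162, +0.9764)
n_4 = (-0.9822, +0.1877)
n_5 = (-0.7023, -0.7118)
  (0,1): δ = 128.83°  ·
  (0,2): δ = 41.56°  ✓
  (0,3): δ = 25.59°  ✓
  (0,4): δ = 92.29°  ·
  (0,5): δ = 148.49°  ·
  (1,2): δ = 92.73°  ·
  (1,3): δ = 25.57°  ✓
  (1,4): δ = 41.12°  ✓
  (1,5): δ = 97.33°  ·
  (2,3): δ = 112.85°  ·
  (2,4): δ = 46.15°  ·
  (2,5): δ = 10.05°  ✓
  (3,4): δ = 113.30°  ·
  (3,5): δ = 57.10°  ·
  (4,5): δ = 123.80°  ·
antipodal pairs: 5

count = 5; pairs: (0,2), (0,3), (1,3), (1,4), (2,5)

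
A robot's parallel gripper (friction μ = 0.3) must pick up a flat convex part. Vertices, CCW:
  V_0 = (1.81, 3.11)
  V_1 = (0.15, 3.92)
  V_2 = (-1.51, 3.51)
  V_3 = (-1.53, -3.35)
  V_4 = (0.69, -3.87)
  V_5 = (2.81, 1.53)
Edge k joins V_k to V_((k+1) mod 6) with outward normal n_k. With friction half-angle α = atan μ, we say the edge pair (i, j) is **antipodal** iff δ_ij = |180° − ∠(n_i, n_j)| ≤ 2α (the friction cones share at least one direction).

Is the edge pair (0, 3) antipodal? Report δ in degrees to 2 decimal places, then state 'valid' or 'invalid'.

δ = 12.83°, valid

α = atan 0.3 = 16.70°;  2α = 33.40°
edge 0: e_0 = (-1.66, +0.81);  n_0 = (+0.4385, +0.8987)
edge 3: e_3 = (+2.22, -0.52);  n_3 = (-0.2281, -0.9736)
∠(n_0, n_3) = 167.17°
δ = |180° − 167.17°| = 12.83°
12.83° ≤ 2α = 33.40°  →  valid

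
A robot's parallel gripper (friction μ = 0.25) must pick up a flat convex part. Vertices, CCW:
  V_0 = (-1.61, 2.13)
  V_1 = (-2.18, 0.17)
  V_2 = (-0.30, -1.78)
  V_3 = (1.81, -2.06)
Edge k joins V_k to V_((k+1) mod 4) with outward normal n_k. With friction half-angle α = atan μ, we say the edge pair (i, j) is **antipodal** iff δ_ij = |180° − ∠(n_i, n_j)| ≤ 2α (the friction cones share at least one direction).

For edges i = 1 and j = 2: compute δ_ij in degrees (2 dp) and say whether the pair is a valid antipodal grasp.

α = atan 0.25 = 14.04°;  2α = 28.07°
edge 1: e_1 = (+1.88, -1.95);  n_1 = (-0.7199, -0.6941)
edge 2: e_2 = (+2.11, -0.28);  n_2 = (-0.1315, -0.9913)
∠(n_1, n_2) = 38.49°
δ = |180° − 38.49°| = 141.51°
141.51° > 2α = 28.07°  →  invalid

δ = 141.51°, invalid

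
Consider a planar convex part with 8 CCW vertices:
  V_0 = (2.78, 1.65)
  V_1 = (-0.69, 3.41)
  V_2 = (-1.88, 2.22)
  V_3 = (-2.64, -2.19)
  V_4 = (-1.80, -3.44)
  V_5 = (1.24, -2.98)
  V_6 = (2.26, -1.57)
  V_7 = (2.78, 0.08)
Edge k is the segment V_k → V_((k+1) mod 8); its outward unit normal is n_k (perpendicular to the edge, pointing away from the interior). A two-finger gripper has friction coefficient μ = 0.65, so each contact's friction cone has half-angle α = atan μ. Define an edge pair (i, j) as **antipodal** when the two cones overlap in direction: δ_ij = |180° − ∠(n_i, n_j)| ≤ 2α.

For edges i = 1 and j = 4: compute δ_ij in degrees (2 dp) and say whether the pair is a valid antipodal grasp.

δ = 36.40°, valid

α = atan 0.65 = 33.02°;  2α = 66.05°
edge 1: e_1 = (-1.19, -1.19);  n_1 = (-0.7071, +0.7071)
edge 4: e_4 = (+3.04, +0.46);  n_4 = (+0.1496, -0.9887)
∠(n_1, n_4) = 143.60°
δ = |180° − 143.60°| = 36.40°
36.40° ≤ 2α = 66.05°  →  valid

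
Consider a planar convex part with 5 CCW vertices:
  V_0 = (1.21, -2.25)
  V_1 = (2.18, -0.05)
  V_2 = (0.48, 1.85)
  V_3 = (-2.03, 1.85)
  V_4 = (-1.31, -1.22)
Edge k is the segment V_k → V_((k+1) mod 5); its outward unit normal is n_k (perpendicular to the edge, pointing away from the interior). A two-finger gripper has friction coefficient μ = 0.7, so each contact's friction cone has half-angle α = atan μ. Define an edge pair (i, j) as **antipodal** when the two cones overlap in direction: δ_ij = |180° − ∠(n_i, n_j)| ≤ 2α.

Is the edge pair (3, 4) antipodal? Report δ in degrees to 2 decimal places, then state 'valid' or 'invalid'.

δ = 125.43°, invalid

α = atan 0.7 = 34.99°;  2α = 69.98°
edge 3: e_3 = (+0.72, -3.07);  n_3 = (-0.9736, -0.2283)
edge 4: e_4 = (+2.52, -1.03);  n_4 = (-0.3783, -0.9257)
∠(n_3, n_4) = 54.57°
δ = |180° − 54.57°| = 125.43°
125.43° > 2α = 69.98°  →  invalid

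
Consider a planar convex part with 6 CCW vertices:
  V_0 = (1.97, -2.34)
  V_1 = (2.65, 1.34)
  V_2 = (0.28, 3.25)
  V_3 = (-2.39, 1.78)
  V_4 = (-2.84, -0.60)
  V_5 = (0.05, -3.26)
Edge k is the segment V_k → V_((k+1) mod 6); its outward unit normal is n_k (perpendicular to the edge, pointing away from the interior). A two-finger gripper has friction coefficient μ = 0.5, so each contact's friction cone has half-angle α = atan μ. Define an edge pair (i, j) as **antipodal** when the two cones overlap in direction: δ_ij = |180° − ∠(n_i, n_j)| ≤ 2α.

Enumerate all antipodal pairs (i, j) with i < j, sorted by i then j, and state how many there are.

α = atan 0.5 = 26.57°;  2α = 53.13°
n_0 = (+0.9834, -0.1817)
n_1 = (+0.6275, +0.7786)
n_2 = (-0.4823, +0.8760)
n_3 = (-0.9826, +0.1858)
n_4 = (-0.6772, -0.7358)
n_5 = (+0.4321, -0.9018)
  (0,1): δ = 118.40°  ·
  (0,2): δ = 50.70°  ✓
  (0,3): δ = 0.24°  ✓
  (0,4): δ = 57.84°  ·
  (0,5): δ = 126.07°  ·
  (1,2): δ = 112.30°  ·
  (1,3): δ = 61.84°  ·
  (1,4): δ = 3.76°  ✓
  (1,5): δ = 64.47°  ·
  (2,3): δ = 129.54°  ·
  (2,4): δ = 71.46°  ·
  (2,5): δ = 3.23°  ✓
  (3,4): δ = 121.92°  ·
  (3,5): δ = 53.69°  ·
  (4,5): δ = 111.77°  ·
antipodal pairs: 4

count = 4; pairs: (0,2), (0,3), (1,4), (2,5)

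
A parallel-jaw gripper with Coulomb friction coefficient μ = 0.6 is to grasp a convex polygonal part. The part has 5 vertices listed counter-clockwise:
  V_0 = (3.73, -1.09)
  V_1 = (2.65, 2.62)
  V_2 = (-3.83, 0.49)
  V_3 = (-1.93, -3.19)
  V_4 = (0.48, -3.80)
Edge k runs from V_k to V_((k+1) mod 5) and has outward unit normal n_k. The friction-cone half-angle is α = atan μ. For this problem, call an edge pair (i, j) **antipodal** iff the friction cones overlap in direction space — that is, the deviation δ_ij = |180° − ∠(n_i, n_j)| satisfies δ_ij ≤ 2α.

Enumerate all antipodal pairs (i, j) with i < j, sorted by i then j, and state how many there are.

α = atan 0.6 = 30.96°;  2α = 61.93°
n_0 = (+0.9601, +0.2795)
n_1 = (-0.3123, +0.9500)
n_2 = (-0.8886, -0.4588)
n_3 = (-0.2454, -0.9694)
n_4 = (+0.6404, -0.7680)
  (0,1): δ = 88.03°  ·
  (0,2): δ = 11.08°  ✓
  (0,3): δ = 59.57°  ✓
  (0,4): δ = 113.59°  ·
  (1,2): δ = 80.89°  ·
  (1,3): δ = 32.40°  ✓
  (1,4): δ = 21.63°  ✓
  (2,3): δ = 131.51°  ·
  (2,4): δ = 77.48°  ·
  (3,4): δ = 125.97°  ·
antipodal pairs: 4

count = 4; pairs: (0,2), (0,3), (1,3), (1,4)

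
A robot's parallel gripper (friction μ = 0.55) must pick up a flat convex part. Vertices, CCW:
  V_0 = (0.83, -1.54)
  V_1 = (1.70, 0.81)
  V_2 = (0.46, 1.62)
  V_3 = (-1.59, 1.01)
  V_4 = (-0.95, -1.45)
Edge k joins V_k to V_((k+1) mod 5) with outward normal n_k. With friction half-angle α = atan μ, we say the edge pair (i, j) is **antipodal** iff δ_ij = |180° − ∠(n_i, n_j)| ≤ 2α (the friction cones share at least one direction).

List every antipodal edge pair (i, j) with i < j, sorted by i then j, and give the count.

count = 5; pairs: (0,2), (0,3), (1,3), (1,4), (2,4)

α = atan 0.55 = 28.81°;  2α = 57.62°
n_0 = (+0.9378, -0.3472)
n_1 = (+0.5469, +0.8372)
n_2 = (-0.2852, +0.9585)
n_3 = (-0.9678, -0.2518)
n_4 = (-0.0505, -0.9987)
  (0,1): δ = 102.84°  ·
  (0,2): δ = 53.11°  ✓
  (0,3): δ = 34.90°  ✓
  (0,4): δ = 107.42°  ·
  (1,2): δ = 130.28°  ·
  (1,3): δ = 42.26°  ✓
  (1,4): δ = 30.26°  ✓
  (2,3): δ = 91.99°  ·
  (2,4): δ = 19.47°  ✓
  (3,4): δ = 107.48°  ·
antipodal pairs: 5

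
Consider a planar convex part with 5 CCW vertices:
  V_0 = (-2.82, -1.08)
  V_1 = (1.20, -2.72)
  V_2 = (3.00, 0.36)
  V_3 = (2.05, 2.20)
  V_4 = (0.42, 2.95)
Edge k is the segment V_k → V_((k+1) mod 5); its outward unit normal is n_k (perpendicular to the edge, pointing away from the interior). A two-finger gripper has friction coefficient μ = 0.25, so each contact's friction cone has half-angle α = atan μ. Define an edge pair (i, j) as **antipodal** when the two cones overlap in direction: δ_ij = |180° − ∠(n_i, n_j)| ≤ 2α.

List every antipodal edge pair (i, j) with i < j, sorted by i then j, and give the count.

α = atan 0.25 = 14.04°;  2α = 28.07°
n_0 = (-0.3777, -0.9259)
n_1 = (+0.8634, -0.5046)
n_2 = (+0.8886, +0.4588)
n_3 = (+0.4180, +0.9084)
n_4 = (-0.7794, +0.6266)
  (0,1): δ = 98.11°  ·
  (0,2): δ = 40.50°  ·
  (0,3): δ = 2.51°  ✓
  (0,4): δ = 73.40°  ·
  (1,2): δ = 122.39°  ·
  (1,3): δ = 84.41°  ·
  (1,4): δ = 8.50°  ✓
  (2,3): δ = 142.02°  ·
  (2,4): δ = 66.11°  ·
  (3,4): δ = 104.09°  ·
antipodal pairs: 2

count = 2; pairs: (0,3), (1,4)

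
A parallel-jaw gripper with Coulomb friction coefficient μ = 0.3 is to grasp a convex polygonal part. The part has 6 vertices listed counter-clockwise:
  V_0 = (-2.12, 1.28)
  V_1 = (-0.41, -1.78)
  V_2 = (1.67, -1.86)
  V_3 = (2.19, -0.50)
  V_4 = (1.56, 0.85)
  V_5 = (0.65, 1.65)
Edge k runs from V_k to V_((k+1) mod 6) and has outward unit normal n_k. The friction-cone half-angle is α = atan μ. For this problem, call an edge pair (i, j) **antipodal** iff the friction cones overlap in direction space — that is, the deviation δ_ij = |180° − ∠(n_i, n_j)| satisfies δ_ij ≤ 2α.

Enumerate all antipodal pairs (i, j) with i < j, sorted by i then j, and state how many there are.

count = 3; pairs: (0,3), (0,4), (1,5)

α = atan 0.3 = 16.70°;  2α = 33.40°
n_0 = (-0.8729, -0.4878)
n_1 = (-0.0384, -0.9993)
n_2 = (+0.9341, -0.3571)
n_3 = (+0.9062, +0.4229)
n_4 = (+0.6603, +0.7510)
n_5 = (-0.1324, +0.9912)
  (0,1): δ = 121.40°  ·
  (0,2): δ = 50.12°  ·
  (0,3): δ = 4.18°  ✓
  (0,4): δ = 19.48°  ✓
  (0,5): δ = 68.41°  ·
  (1,2): δ = 108.72°  ·
  (1,3): δ = 62.78°  ·
  (1,4): δ = 39.12°  ·
  (1,5): δ = 9.81°  ✓
  (2,3): δ = 134.06°  ·
  (2,4): δ = 110.39°  ·
  (2,5): δ = 61.47°  ·
  (3,4): δ = 156.34°  ·
  (3,5): δ = 107.41°  ·
  (4,5): δ = 131.07°  ·
antipodal pairs: 3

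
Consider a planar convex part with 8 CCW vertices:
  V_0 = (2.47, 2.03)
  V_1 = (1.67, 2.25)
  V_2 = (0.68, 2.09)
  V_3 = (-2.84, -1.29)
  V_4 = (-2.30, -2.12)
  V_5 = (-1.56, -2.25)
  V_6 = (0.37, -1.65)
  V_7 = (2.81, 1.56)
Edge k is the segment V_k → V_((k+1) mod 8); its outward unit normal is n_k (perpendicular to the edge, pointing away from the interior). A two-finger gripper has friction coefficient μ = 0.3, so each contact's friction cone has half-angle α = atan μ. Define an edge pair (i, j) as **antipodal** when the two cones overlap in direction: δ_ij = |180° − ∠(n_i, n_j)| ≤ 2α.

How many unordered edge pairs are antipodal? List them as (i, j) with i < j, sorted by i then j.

α = atan 0.3 = 16.70°;  2α = 33.40°
n_0 = (+0.2652, +0.9642)
n_1 = (-0.1595, +0.9872)
n_2 = (-0.6926, +0.7213)
n_3 = (-0.8382, -0.5453)
n_4 = (-0.1730, -0.9849)
n_5 = (+0.2969, -0.9549)
n_6 = (+0.7961, -0.6051)
n_7 = (+0.8102, +0.5861)
  (0,1): δ = 155.44°  ·
  (0,2): δ = 120.79°  ·
  (0,3): δ = 41.58°  ·
  (0,4): δ = 5.41°  ✓
  (0,5): δ = 32.65°  ✓
  (0,6): δ = 68.14°  ·
  (0,7): δ = 141.26°  ·
  (1,2): δ = 145.34°  ·
  (1,3): δ = 66.13°  ·
  (1,4): δ = 19.14°  ✓
  (1,5): δ = 8.09°  ✓
  (1,6): δ = 43.58°  ·
  (1,7): δ = 116.70°  ·
  (2,3): δ = 100.79°  ·
  (2,4): δ = 53.80°  ·
  (2,5): δ = 26.57°  ✓
  (2,6): δ = 8.92°  ✓
  (2,7): δ = 82.04°  ·
  (3,4): δ = 133.01°  ·
  (3,5): δ = 105.78°  ·
  (3,6): δ = 70.29°  ·
  (3,7): δ = 2.83°  ✓
  (4,5): δ = 152.77°  ·
  (4,6): δ = 117.28°  ·
  (4,7): δ = 44.15°  ·
  (5,6): δ = 144.51°  ·
  (5,7): δ = 71.39°  ·
  (6,7): δ = 106.88°  ·
antipodal pairs: 7

count = 7; pairs: (0,4), (0,5), (1,4), (1,5), (2,5), (2,6), (3,7)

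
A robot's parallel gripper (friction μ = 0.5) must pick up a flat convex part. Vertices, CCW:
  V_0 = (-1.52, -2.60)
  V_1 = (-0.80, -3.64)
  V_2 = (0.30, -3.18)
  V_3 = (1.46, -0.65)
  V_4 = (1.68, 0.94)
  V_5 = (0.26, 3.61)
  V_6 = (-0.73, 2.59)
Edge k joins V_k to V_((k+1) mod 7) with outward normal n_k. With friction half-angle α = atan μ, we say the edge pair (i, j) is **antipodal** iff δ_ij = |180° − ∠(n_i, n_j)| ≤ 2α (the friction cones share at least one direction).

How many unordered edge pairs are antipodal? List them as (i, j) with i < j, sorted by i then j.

count = 8; pairs: (0,3), (0,4), (1,5), (2,5), (2,6), (3,5), (3,6), (4,6)

α = atan 0.5 = 26.57°;  2α = 53.13°
n_0 = (-0.8222, -0.5692)
n_1 = (+0.3858, -0.9226)
n_2 = (+0.9090, -0.4168)
n_3 = (+0.9906, -0.1371)
n_4 = (+0.8829, +0.4696)
n_5 = (-0.7176, +0.6965)
n_6 = (-0.9886, +0.1505)
  (0,1): δ = 102.00°  ·
  (0,2): δ = 59.33°  ·
  (0,3): δ = 42.57°  ✓
  (0,4): δ = 6.69°  ✓
  (0,5): δ = 101.16°  ·
  (0,6): δ = 136.65°  ·
  (1,2): δ = 137.33°  ·
  (1,3): δ = 120.57°  ·
  (1,4): δ = 84.69°  ·
  (1,5): δ = 23.16°  ✓
  (1,6): δ = 58.65°  ·
  (2,3): δ = 163.25°  ·
  (2,4): δ = 127.36°  ·
  (2,5): δ = 19.51°  ✓
  (2,6): δ = 15.98°  ✓
  (3,4): δ = 144.12°  ·
  (3,5): δ = 36.27°  ✓
  (3,6): δ = 0.78°  ✓
  (4,5): δ = 72.15°  ·
  (4,6): δ = 36.66°  ✓
  (5,6): δ = 144.51°  ·
antipodal pairs: 8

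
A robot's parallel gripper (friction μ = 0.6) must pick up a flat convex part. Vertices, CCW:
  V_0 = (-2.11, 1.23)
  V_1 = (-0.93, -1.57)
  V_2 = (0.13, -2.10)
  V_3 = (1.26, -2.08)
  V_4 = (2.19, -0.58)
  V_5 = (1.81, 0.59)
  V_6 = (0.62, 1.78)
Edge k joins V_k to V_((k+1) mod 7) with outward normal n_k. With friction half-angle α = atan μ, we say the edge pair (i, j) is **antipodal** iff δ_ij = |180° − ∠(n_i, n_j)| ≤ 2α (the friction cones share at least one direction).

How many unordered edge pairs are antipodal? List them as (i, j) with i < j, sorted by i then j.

count = 9; pairs: (0,3), (0,4), (0,5), (1,4), (1,5), (1,6), (2,5), (2,6), (3,6)

α = atan 0.6 = 30.96°;  2α = 61.93°
n_0 = (-0.9215, -0.3884)
n_1 = (-0.4472, -0.8944)
n_2 = (+0.0177, -0.9998)
n_3 = (+0.8499, -0.5269)
n_4 = (+0.9511, +0.3089)
n_5 = (+0.7071, +0.7071)
n_6 = (-0.1975, +0.9803)
  (0,1): δ = 139.42°  ·
  (0,2): δ = 111.84°  ·
  (0,3): δ = 54.65°  ✓
  (0,4): δ = 4.86°  ✓
  (0,5): δ = 22.15°  ✓
  (0,6): δ = 78.54°  ·
  (1,2): δ = 152.42°  ·
  (1,3): δ = 95.23°  ·
  (1,4): δ = 45.44°  ✓
  (1,5): δ = 18.43°  ✓
  (1,6): δ = 37.96°  ✓
  (2,3): δ = 122.81°  ·
  (2,4): δ = 73.02°  ·
  (2,5): δ = 46.01°  ✓
  (2,6): δ = 10.38°  ✓
  (3,4): δ = 130.21°  ·
  (3,5): δ = 103.20°  ·
  (3,6): δ = 46.81°  ✓
  (4,5): δ = 152.99°  ·
  (4,6): δ = 96.60°  ·
  (5,6): δ = 123.61°  ·
antipodal pairs: 9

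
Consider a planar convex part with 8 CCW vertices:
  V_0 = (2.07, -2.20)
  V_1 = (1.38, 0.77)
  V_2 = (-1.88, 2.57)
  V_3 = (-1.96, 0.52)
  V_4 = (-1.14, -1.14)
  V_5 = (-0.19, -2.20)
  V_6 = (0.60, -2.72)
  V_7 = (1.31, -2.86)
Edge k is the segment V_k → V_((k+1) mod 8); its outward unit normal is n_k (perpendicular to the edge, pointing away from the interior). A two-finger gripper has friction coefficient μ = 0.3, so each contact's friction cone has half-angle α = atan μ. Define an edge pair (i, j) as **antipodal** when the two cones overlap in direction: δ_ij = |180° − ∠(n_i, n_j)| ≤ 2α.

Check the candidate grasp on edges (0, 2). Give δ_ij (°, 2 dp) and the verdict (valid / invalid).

α = atan 0.3 = 16.70°;  2α = 33.40°
edge 0: e_0 = (-0.69, +2.97);  n_0 = (+0.9741, +0.2263)
edge 2: e_2 = (-0.08, -2.05);  n_2 = (-0.9992, +0.0390)
∠(n_0, n_2) = 164.69°
δ = |180° − 164.69°| = 15.31°
15.31° ≤ 2α = 33.40°  →  valid

δ = 15.31°, valid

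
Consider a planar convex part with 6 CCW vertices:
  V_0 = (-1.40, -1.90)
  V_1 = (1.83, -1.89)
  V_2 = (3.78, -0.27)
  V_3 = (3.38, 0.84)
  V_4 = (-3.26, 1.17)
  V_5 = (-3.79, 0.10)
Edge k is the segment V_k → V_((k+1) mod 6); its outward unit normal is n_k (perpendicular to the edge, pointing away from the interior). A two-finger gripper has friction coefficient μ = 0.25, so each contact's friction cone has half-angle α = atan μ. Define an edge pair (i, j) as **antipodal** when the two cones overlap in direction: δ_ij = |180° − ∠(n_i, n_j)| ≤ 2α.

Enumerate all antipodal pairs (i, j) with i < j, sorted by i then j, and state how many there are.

α = atan 0.25 = 14.04°;  2α = 28.07°
n_0 = (+0.0031, -1.0000)
n_1 = (+0.6390, -0.7692)
n_2 = (+0.9408, +0.3390)
n_3 = (+0.0496, +0.9988)
n_4 = (-0.8961, +0.4439)
n_5 = (-0.6418, -0.7669)
  (0,1): δ = 140.46°  ·
  (0,2): δ = 70.36°  ·
  (0,3): δ = 3.02°  ✓
  (0,4): δ = 63.47°  ·
  (0,5): δ = 139.90°  ·
  (1,2): δ = 109.90°  ·
  (1,3): δ = 42.56°  ·
  (1,4): δ = 23.93°  ✓
  (1,5): δ = 100.36°  ·
  (2,3): δ = 112.66°  ·
  (2,4): δ = 46.17°  ·
  (2,5): δ = 30.26°  ·
  (3,4): δ = 113.51°  ·
  (3,5): δ = 37.08°  ·
  (4,5): δ = 103.57°  ·
antipodal pairs: 2

count = 2; pairs: (0,3), (1,4)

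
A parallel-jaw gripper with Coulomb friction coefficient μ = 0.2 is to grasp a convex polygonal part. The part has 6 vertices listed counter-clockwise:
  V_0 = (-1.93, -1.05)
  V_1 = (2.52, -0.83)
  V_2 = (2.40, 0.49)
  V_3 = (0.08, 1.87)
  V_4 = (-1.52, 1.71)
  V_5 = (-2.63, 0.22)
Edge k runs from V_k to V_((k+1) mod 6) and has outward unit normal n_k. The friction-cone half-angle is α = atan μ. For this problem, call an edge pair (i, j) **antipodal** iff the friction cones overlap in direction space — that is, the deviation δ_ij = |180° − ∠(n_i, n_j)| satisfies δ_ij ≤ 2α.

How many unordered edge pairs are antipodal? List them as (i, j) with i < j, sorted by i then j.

count = 1; pairs: (0,3)

α = atan 0.2 = 11.31°;  2α = 22.62°
n_0 = (+0.0494, -0.9988)
n_1 = (+0.9959, +0.0905)
n_2 = (+0.5112, +0.8594)
n_3 = (-0.0995, +0.9950)
n_4 = (-0.8019, +0.5974)
n_5 = (-0.8758, -0.4827)
  (0,1): δ = 87.64°  ·
  (0,2): δ = 33.58°  ·
  (0,3): δ = 2.88°  ✓
  (0,4): δ = 50.48°  ·
  (0,5): δ = 116.03°  ·
  (1,2): δ = 125.94°  ·
  (1,3): δ = 89.48°  ·
  (1,4): δ = 41.88°  ·
  (1,5): δ = 23.67°  ·
  (2,3): δ = 143.54°  ·
  (2,4): δ = 95.94°  ·
  (2,5): δ = 30.39°  ·
  (3,4): δ = 132.40°  ·
  (3,5): δ = 66.85°  ·
  (4,5): δ = 114.45°  ·
antipodal pairs: 1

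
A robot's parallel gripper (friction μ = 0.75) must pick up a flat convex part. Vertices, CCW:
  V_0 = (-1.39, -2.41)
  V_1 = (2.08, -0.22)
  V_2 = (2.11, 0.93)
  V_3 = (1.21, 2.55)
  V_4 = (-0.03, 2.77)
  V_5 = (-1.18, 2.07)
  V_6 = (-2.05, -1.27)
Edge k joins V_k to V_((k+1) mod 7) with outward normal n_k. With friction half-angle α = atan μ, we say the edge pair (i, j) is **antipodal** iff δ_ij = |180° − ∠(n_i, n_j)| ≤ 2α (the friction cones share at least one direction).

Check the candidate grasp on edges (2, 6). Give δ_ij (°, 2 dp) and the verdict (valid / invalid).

α = atan 0.75 = 36.87°;  2α = 73.74°
edge 2: e_2 = (-0.90, +1.62);  n_2 = (+0.8742, +0.4856)
edge 6: e_6 = (+0.66, -1.14);  n_6 = (-0.8654, -0.5010)
∠(n_2, n_6) = 178.99°
δ = |180° − 178.99°| = 1.01°
1.01° ≤ 2α = 73.74°  →  valid

δ = 1.01°, valid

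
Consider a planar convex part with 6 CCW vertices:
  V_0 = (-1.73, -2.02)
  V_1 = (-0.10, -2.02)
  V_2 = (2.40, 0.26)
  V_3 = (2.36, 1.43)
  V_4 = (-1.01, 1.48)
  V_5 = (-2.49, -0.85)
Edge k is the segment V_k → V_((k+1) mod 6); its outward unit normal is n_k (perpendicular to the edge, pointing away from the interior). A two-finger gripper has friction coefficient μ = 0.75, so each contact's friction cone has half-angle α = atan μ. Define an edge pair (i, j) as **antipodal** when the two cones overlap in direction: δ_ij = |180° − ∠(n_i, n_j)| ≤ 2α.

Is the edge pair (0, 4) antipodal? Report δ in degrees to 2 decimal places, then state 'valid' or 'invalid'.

δ = 57.58°, valid

α = atan 0.75 = 36.87°;  2α = 73.74°
edge 0: e_0 = (+1.63, +0.00);  n_0 = (+0.0000, -1.0000)
edge 4: e_4 = (-1.48, -2.33);  n_4 = (-0.8441, +0.5362)
∠(n_0, n_4) = 122.42°
δ = |180° − 122.42°| = 57.58°
57.58° ≤ 2α = 73.74°  →  valid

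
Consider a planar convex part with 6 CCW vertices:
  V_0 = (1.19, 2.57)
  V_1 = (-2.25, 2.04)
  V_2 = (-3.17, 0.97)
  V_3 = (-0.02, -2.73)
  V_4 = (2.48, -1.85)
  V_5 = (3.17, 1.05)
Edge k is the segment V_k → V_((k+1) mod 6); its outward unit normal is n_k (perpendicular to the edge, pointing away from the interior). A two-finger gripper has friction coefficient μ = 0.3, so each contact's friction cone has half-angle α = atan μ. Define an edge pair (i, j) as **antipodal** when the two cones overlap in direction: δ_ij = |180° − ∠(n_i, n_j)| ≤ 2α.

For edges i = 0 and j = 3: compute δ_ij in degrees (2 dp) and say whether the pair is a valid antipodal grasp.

δ = 10.63°, valid

α = atan 0.3 = 16.70°;  2α = 33.40°
edge 0: e_0 = (-3.44, -0.53);  n_0 = (-0.1523, +0.9883)
edge 3: e_3 = (+2.50, +0.88);  n_3 = (+0.3320, -0.9433)
∠(n_0, n_3) = 169.37°
δ = |180° − 169.37°| = 10.63°
10.63° ≤ 2α = 33.40°  →  valid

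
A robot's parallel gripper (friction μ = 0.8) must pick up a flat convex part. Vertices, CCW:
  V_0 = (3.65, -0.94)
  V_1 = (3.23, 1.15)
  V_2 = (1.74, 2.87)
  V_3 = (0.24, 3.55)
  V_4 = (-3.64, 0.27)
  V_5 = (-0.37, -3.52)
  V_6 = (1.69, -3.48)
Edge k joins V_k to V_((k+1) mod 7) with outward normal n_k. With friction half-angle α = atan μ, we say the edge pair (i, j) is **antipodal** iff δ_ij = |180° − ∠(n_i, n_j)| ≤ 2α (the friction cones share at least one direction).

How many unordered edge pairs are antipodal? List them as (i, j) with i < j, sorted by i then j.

count = 9; pairs: (0,3), (0,4), (1,4), (1,5), (2,4), (2,5), (2,6), (3,5), (3,6)

α = atan 0.8 = 38.66°;  2α = 77.32°
n_0 = (+0.9804, +0.1970)
n_1 = (+0.7558, +0.6548)
n_2 = (+0.4129, +0.9108)
n_3 = (-0.6456, +0.7637)
n_4 = (-0.7571, -0.6533)
n_5 = (+0.0194, -0.9998)
n_6 = (+0.7917, -0.6109)
  (0,1): δ = 150.46°  ·
  (0,2): δ = 125.75°  ·
  (0,3): δ = 61.15°  ✓
  (0,4): δ = 29.42°  ✓
  (0,5): δ = 79.75°  ·
  (0,6): δ = 130.98°  ·
  (1,2): δ = 155.29°  ·
  (1,3): δ = 90.69°  ·
  (1,4): δ = 0.11°  ✓
  (1,5): δ = 50.21°  ✓
  (1,6): δ = 101.44°  ·
  (2,3): δ = 115.40°  ·
  (2,4): δ = 24.83°  ✓
  (2,5): δ = 25.50°  ✓
  (2,6): δ = 76.73°  ✓
  (3,4): δ = 89.42°  ·
  (3,5): δ = 39.10°  ✓
  (3,6): δ = 12.13°  ✓
  (4,5): δ = 129.68°  ·
  (4,6): δ = 78.44°  ·
  (5,6): δ = 128.77°  ·
antipodal pairs: 9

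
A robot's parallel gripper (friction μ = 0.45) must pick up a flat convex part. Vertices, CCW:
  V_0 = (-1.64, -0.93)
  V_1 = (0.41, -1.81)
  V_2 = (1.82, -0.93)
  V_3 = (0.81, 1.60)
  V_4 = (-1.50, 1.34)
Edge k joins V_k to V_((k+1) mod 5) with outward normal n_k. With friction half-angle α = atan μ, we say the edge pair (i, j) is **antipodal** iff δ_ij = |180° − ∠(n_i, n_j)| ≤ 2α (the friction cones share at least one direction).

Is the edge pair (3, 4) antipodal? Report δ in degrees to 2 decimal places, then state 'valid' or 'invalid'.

α = atan 0.45 = 24.23°;  2α = 48.46°
edge 3: e_3 = (-2.31, -0.26);  n_3 = (-0.1118, +0.9937)
edge 4: e_4 = (-0.14, -2.27);  n_4 = (-0.9981, +0.0616)
∠(n_3, n_4) = 80.05°
δ = |180° − 80.05°| = 99.95°
99.95° > 2α = 48.46°  →  invalid

δ = 99.95°, invalid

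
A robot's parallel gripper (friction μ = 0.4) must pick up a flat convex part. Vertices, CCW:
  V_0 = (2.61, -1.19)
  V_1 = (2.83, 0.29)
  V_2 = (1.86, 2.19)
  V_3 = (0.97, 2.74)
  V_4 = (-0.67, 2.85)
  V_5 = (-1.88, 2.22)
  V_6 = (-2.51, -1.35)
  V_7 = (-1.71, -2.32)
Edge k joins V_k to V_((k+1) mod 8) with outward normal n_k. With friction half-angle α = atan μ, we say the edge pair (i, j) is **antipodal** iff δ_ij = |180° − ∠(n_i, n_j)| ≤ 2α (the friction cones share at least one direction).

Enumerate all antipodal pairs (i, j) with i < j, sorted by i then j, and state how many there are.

count = 6; pairs: (0,5), (1,5), (1,6), (2,6), (3,7), (4,7)

α = atan 0.4 = 21.80°;  2α = 43.60°
n_0 = (+0.9891, -0.1470)
n_1 = (+0.8906, +0.4547)
n_2 = (+0.5257, +0.8507)
n_3 = (+0.0669, +0.9978)
n_4 = (-0.4618, +0.8870)
n_5 = (-0.9848, +0.1738)
n_6 = (-0.7715, -0.6363)
n_7 = (+0.2531, -0.9675)
  (0,1): δ = 144.50°  ·
  (0,2): δ = 113.26°  ·
  (0,3): δ = 85.38°  ·
  (0,4): δ = 54.04°  ·
  (0,5): δ = 1.55°  ✓
  (0,6): δ = 47.97°  ·
  (0,7): δ = 113.11°  ·
  (1,2): δ = 148.76°  ·
  (1,3): δ = 120.88°  ·
  (1,4): δ = 89.54°  ·
  (1,5): δ = 37.05°  ✓
  (1,6): δ = 12.47°  ✓
  (1,7): δ = 77.61°  ·
  (2,3): δ = 152.12°  ·
  (2,4): δ = 120.78°  ·
  (2,5): δ = 68.29°  ·
  (2,6): δ = 18.77°  ✓
  (2,7): δ = 46.37°  ·
  (3,4): δ = 148.66°  ·
  (3,5): δ = 96.17°  ·
  (3,6): δ = 46.65°  ·
  (3,7): δ = 18.50°  ✓
  (4,5): δ = 127.51°  ·
  (4,6): δ = 77.99°  ·
  (4,7): δ = 12.85°  ✓
  (5,6): δ = 130.48°  ·
  (5,7): δ = 65.33°  ·
  (6,7): δ = 114.86°  ·
antipodal pairs: 6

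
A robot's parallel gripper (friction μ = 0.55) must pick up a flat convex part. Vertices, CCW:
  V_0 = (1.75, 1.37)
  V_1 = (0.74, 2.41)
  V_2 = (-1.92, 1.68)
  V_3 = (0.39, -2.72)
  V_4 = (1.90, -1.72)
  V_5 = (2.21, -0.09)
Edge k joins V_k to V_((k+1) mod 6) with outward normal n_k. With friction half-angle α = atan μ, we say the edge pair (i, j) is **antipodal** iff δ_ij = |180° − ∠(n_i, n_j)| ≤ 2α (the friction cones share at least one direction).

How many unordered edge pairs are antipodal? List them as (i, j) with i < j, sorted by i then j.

α = atan 0.55 = 28.81°;  2α = 57.62°
n_0 = (+0.7174, +0.6967)
n_1 = (-0.2647, +0.9643)
n_2 = (-0.8854, -0.4648)
n_3 = (+0.5521, -0.8337)
n_4 = (+0.9824, -0.1868)
n_5 = (+0.9538, +0.3005)
  (0,1): δ = 118.82°  ·
  (0,2): δ = 16.46°  ✓
  (0,3): δ = 79.35°  ·
  (0,4): δ = 125.07°  ·
  (0,5): δ = 153.33°  ·
  (1,2): δ = 77.65°  ·
  (1,3): δ = 18.17°  ✓
  (1,4): δ = 63.89°  ·
  (1,5): δ = 92.14°  ·
  (2,3): δ = 84.18°  ·
  (2,4): δ = 38.47°  ✓
  (2,5): δ = 10.21°  ✓
  (3,4): δ = 134.28°  ·
  (3,5): δ = 106.03°  ·
  (4,5): δ = 151.74°  ·
antipodal pairs: 4

count = 4; pairs: (0,2), (1,3), (2,4), (2,5)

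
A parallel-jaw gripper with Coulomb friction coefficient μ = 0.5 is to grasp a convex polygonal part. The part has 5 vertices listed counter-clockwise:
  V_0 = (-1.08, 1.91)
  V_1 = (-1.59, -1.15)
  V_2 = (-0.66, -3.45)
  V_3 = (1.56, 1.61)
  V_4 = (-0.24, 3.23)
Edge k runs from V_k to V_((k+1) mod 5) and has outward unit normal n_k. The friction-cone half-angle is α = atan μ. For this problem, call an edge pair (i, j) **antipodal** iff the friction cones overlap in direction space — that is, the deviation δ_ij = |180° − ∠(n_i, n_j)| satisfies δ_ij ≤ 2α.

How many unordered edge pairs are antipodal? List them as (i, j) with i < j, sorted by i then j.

count = 4; pairs: (0,2), (1,2), (1,3), (2,4)

α = atan 0.5 = 26.57°;  2α = 53.13°
n_0 = (-0.9864, +0.1644)
n_1 = (-0.9271, -0.3749)
n_2 = (+0.9157, -0.4018)
n_3 = (+0.6690, +0.7433)
n_4 = (-0.8437, +0.5369)
  (0,1): δ = 148.52°  ·
  (0,2): δ = 14.23°  ✓
  (0,3): δ = 57.48°  ·
  (0,4): δ = 156.99°  ·
  (1,2): δ = 45.70°  ✓
  (1,3): δ = 26.00°  ✓
  (1,4): δ = 125.51°  ·
  (2,3): δ = 108.30°  ·
  (2,4): δ = 8.78°  ✓
  (3,4): δ = 80.48°  ·
antipodal pairs: 4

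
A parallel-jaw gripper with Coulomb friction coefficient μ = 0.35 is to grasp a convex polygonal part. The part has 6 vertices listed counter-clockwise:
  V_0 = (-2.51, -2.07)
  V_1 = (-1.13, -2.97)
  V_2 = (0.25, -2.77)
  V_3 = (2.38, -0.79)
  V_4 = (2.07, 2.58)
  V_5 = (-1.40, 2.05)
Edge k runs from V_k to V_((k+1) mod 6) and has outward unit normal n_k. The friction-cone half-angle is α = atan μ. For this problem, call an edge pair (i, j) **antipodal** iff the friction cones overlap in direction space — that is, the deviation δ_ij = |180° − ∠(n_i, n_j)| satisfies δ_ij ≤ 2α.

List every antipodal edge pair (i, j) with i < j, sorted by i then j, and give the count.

α = atan 0.35 = 19.29°;  2α = 38.58°
n_0 = (-0.5463, -0.8376)
n_1 = (+0.1434, -0.9897)
n_2 = (+0.6808, -0.7324)
n_3 = (+0.9958, +0.0916)
n_4 = (-0.1510, +0.9885)
n_5 = (-0.9656, +0.2601)
  (0,1): δ = 138.64°  ·
  (0,2): δ = 103.98°  ·
  (0,3): δ = 51.63°  ·
  (0,4): δ = 41.80°  ·
  (0,5): δ = 108.03°  ·
  (1,2): δ = 145.34°  ·
  (1,3): δ = 92.99°  ·
  (1,4): δ = 0.44°  ✓
  (1,5): δ = 66.68°  ·
  (2,3): δ = 127.65°  ·
  (2,4): δ = 34.23°  ✓
  (2,5): δ = 32.01°  ✓
  (3,4): δ = 86.57°  ·
  (3,5): δ = 20.33°  ✓
  (4,5): δ = 113.76°  ·
antipodal pairs: 4

count = 4; pairs: (1,4), (2,4), (2,5), (3,5)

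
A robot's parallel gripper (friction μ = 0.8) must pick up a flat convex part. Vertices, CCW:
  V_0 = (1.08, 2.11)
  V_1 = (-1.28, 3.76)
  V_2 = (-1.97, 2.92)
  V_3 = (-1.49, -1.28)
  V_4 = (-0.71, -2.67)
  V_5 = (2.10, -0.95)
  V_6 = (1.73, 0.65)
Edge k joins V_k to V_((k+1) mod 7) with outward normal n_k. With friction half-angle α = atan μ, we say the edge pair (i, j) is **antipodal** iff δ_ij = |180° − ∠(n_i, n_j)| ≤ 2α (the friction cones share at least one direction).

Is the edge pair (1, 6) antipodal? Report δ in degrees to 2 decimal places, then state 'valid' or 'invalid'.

δ = 63.40°, valid

α = atan 0.8 = 38.66°;  2α = 77.32°
edge 1: e_1 = (-0.69, -0.84);  n_1 = (-0.7727, +0.6347)
edge 6: e_6 = (-0.65, +1.46);  n_6 = (+0.9136, +0.4067)
∠(n_1, n_6) = 116.60°
δ = |180° − 116.60°| = 63.40°
63.40° ≤ 2α = 77.32°  →  valid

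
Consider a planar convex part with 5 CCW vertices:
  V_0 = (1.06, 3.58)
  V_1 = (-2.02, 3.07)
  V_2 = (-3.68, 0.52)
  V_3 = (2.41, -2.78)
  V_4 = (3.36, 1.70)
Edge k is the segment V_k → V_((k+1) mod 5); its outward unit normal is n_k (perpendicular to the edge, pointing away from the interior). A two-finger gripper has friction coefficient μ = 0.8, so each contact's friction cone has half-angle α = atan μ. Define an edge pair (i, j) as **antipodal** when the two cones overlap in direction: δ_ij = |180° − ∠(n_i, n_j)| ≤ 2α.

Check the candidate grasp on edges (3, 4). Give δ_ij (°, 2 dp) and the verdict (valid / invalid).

α = atan 0.8 = 38.66°;  2α = 77.32°
edge 3: e_3 = (+0.95, +4.48);  n_3 = (+0.9782, -0.2074)
edge 4: e_4 = (-2.30, +1.88);  n_4 = (+0.6329, +0.7743)
∠(n_3, n_4) = 62.71°
δ = |180° − 62.71°| = 117.29°
117.29° > 2α = 77.32°  →  invalid

δ = 117.29°, invalid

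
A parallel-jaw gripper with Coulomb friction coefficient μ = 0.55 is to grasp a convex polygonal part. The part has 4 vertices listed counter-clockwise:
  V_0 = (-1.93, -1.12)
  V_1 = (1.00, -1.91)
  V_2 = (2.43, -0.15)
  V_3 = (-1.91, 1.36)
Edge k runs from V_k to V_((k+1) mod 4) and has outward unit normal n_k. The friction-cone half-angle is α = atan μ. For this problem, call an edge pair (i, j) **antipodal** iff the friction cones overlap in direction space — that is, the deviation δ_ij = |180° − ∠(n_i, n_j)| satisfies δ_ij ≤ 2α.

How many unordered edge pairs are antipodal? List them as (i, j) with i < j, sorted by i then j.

α = atan 0.55 = 28.81°;  2α = 57.62°
n_0 = (-0.2603, -0.9655)
n_1 = (+0.7761, -0.6306)
n_2 = (+0.3286, +0.9445)
n_3 = (-1.0000, +0.0081)
  (0,1): δ = 114.00°  ·
  (0,2): δ = 4.09°  ✓
  (0,3): δ = 104.63°  ·
  (1,2): δ = 70.09°  ·
  (1,3): δ = 38.63°  ✓
  (2,3): δ = 71.28°  ·
antipodal pairs: 2

count = 2; pairs: (0,2), (1,3)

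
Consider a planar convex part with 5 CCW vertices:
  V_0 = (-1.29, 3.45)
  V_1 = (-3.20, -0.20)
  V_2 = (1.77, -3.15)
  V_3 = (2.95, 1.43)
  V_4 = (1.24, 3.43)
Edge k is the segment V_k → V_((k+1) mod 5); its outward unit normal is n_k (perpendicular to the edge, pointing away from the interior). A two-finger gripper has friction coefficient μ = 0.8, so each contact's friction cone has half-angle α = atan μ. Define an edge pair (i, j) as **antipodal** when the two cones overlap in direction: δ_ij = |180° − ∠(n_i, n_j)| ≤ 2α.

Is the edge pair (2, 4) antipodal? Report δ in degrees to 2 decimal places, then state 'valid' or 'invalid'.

δ = 76.01°, valid

α = atan 0.8 = 38.66°;  2α = 77.32°
edge 2: e_2 = (+1.18, +4.58);  n_2 = (+0.9684, -0.2495)
edge 4: e_4 = (-2.53, +0.02);  n_4 = (+0.0079, +1.0000)
∠(n_2, n_4) = 103.99°
δ = |180° − 103.99°| = 76.01°
76.01° ≤ 2α = 77.32°  →  valid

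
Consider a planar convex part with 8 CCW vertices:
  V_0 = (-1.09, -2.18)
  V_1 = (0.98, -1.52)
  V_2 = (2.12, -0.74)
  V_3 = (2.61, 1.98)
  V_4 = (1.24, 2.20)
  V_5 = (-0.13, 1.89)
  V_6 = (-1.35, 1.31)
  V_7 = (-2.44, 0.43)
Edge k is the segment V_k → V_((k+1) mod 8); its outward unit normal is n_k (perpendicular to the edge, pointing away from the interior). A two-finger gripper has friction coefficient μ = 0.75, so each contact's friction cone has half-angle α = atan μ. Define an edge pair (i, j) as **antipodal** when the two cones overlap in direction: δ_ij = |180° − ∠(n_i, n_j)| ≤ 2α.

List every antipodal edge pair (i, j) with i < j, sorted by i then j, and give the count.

α = atan 0.75 = 36.87°;  2α = 73.74°
n_0 = (+0.3038, -0.9527)
n_1 = (+0.5647, -0.8253)
n_2 = (+0.9842, -0.1773)
n_3 = (+0.1586, +0.9874)
n_4 = (-0.2207, +0.9753)
n_5 = (-0.4294, +0.9031)
n_6 = (-0.6282, +0.7781)
n_7 = (-0.8882, -0.4594)
  (0,1): δ = 163.30°  ·
  (0,2): δ = 117.90°  ·
  (0,3): δ = 26.81°  ✓
  (0,4): δ = 4.93°  ✓
  (0,5): δ = 7.74°  ✓
  (0,6): δ = 21.23°  ✓
  (0,7): δ = 99.67°  ·
  (1,2): δ = 134.59°  ·
  (1,3): δ = 43.50°  ✓
  (1,4): δ = 21.63°  ✓
  (1,5): δ = 8.95°  ✓
  (1,6): δ = 4.53°  ✓
  (1,7): δ = 82.97°  ·
  (2,3): δ = 88.91°  ·
  (2,4): δ = 67.04°  ✓
  (2,5): δ = 54.36°  ✓
  (2,6): δ = 40.87°  ✓
  (2,7): δ = 37.56°  ✓
  (3,4): δ = 158.13°  ·
  (3,5): δ = 145.45°  ·
  (3,6): δ = 131.96°  ·
  (3,7): δ = 53.53°  ✓
  (4,5): δ = 167.32°  ·
  (4,6): δ = 153.83°  ·
  (4,7): δ = 75.40°  ·
  (5,6): δ = 166.51°  ·
  (5,7): δ = 88.08°  ·
  (6,7): δ = 101.57°  ·
antipodal pairs: 13

count = 13; pairs: (0,3), (0,4), (0,5), (0,6), (1,3), (1,4), (1,5), (1,6), (2,4), (2,5), (2,6), (2,7), (3,7)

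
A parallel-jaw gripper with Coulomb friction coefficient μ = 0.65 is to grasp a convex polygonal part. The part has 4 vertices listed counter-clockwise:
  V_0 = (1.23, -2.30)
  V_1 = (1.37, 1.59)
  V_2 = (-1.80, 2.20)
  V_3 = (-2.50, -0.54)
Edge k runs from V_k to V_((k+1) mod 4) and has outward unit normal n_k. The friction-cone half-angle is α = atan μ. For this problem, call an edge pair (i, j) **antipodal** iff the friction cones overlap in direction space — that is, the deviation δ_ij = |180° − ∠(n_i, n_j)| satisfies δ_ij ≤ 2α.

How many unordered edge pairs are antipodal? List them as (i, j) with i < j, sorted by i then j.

α = atan 0.65 = 33.02°;  2α = 66.05°
n_0 = (+0.9994, -0.0360)
n_1 = (+0.1890, +0.9820)
n_2 = (-0.9689, +0.2475)
n_3 = (-0.4267, -0.9044)
  (0,1): δ = 98.83°  ·
  (0,2): δ = 12.27°  ✓
  (0,3): δ = 66.80°  ·
  (1,2): δ = 93.44°  ·
  (1,3): δ = 14.37°  ✓
  (2,3): δ = 100.93°  ·
antipodal pairs: 2

count = 2; pairs: (0,2), (1,3)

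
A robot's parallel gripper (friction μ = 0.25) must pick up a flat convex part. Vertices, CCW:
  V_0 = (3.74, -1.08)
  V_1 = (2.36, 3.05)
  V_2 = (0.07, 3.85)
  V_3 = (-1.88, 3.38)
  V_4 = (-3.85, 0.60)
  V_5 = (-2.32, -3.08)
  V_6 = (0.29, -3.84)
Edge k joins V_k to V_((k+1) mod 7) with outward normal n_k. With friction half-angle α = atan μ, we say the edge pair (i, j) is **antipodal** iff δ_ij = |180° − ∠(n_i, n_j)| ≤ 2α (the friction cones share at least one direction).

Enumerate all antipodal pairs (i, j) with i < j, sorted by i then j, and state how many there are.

α = atan 0.25 = 14.04°;  2α = 28.07°
n_0 = (+0.9485, +0.3169)
n_1 = (+0.3298, +0.9441)
n_2 = (-0.2343, +0.9722)
n_3 = (-0.8159, +0.5782)
n_4 = (-0.9234, -0.3839)
n_5 = (-0.2796, -0.9601)
n_6 = (+0.6247, -0.7809)
  (0,1): δ = 127.73°  ·
  (0,2): δ = 94.93°  ·
  (0,3): δ = 53.80°  ·
  (0,4): δ = 4.10°  ✓
  (0,5): δ = 55.29°  ·
  (0,6): δ = 110.18°  ·
  (1,2): δ = 147.19°  ·
  (1,3): δ = 106.07°  ·
  (1,4): δ = 48.17°  ·
  (1,5): δ = 3.02°  ✓
  (1,6): δ = 57.92°  ·
  (2,3): δ = 138.87°  ·
  (2,4): δ = 80.98°  ·
  (2,5): δ = 29.79°  ·
  (2,6): δ = 25.11°  ✓
  (3,4): δ = 122.10°  ·
  (3,5): δ = 70.91°  ·
  (3,6): δ = 16.02°  ✓
  (4,5): δ = 128.81°  ·
  (4,6): δ = 73.92°  ·
  (5,6): δ = 125.11°  ·
antipodal pairs: 4

count = 4; pairs: (0,4), (1,5), (2,6), (3,6)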